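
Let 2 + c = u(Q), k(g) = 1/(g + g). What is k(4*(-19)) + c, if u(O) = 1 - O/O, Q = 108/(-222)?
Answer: -305/152 ≈ -2.0066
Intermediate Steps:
k(g) = 1/(2*g)
Q = -18/37 (Q = 108*(-1/222) = -18/37 ≈ -0.48649)
u(O) = 0 (u(O) = 1 - 1*1 = 1 - 1 = 0)
c = -2 (c = -2 + 0 = -2)
k(4*(-19)) + c = 1/(2*((4*(-19)))) - 2 = (½)/(-76) - 2 = (½)*(-1/76) - 2 = -1/152 - 2 = -305/152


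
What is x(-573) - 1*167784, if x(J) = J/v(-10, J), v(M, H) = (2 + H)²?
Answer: -54704463717/326041 ≈ -1.6778e+5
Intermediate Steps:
x(J) = J/(2 + J)² (x(J) = J/((2 + J)²) = J/(2 + J)²)
x(-573) - 1*167784 = -573/(2 - 573)² - 1*167784 = -573/(-571)² - 167784 = -573*1/326041 - 167784 = -573/326041 - 167784 = -54704463717/326041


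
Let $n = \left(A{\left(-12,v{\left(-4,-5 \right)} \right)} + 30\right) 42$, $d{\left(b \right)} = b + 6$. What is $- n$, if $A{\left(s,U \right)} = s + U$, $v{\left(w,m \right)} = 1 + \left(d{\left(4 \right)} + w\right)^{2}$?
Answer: $-2310$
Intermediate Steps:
$d{\left(b \right)} = 6 + b$
$v{\left(w,m \right)} = 1 + \left(10 + w\right)^{2}$ ($v{\left(w,m \right)} = 1 + \left(\left(6 + 4\right) + w\right)^{2} = 1 + \left(10 + w\right)^{2}$)
$A{\left(s,U \right)} = U + s$
$n = 2310$ ($n = \left(\left(\left(1 + \left(10 - 4\right)^{2}\right) - 12\right) + 30\right) 42 = \left(\left(\left(1 + 6^{2}\right) - 12\right) + 30\right) 42 = \left(\left(\left(1 + 36\right) - 12\right) + 30\right) 42 = \left(\left(37 - 12\right) + 30\right) 42 = \left(25 + 30\right) 42 = 55 \cdot 42 = 2310$)
$- n = \left(-1\right) 2310 = -2310$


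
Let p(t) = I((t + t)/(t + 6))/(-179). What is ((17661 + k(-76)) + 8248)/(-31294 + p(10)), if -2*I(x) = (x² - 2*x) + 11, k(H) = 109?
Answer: -149031104/179251871 ≈ -0.83141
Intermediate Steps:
I(x) = -11/2 + x - x²/2 (I(x) = -((x² - 2*x) + 11)/2 = -(11 + x² - 2*x)/2 = -11/2 + x - x²/2)
p(t) = 11/358 - 2*t/(179*(6 + t)) + 2*t²/(179*(6 + t)²) (p(t) = (-11/2 + (t + t)/(t + 6) - (t + t)²/(t + 6)²/2)/(-179) = (-11/2 + (2*t)/(6 + t) - 4*t²/(6 + t)²/2)*(-1/179) = (-11/2 + 2*t/(6 + t) - 4*t²/(6 + t)²/2)*(-1/179) = (-11/2 + 2*t/(6 + t) - 2*t²/(6 + t)²)*(-1/179) = (-11/2 - 2*t²/(6 + t)² + 2*t/(6 + t))*(-1/179) = 11/358 - 2*t/(179*(6 + t)) + 2*t²/(179*(6 + t)²))
((17661 + k(-76)) + 8248)/(-31294 + p(10)) = ((17661 + 109) + 8248)/(-31294 + (396 + 11*10² + 108*10)/(358*(36 + 10² + 12*10))) = (17770 + 8248)/(-31294 + (396 + 11*100 + 1080)/(358*(36 + 100 + 120))) = 26018/(-31294 + (1/358)*(396 + 1100 + 1080)/256) = 26018/(-31294 + (1/358)*(1/256)*2576) = 26018/(-31294 + 161/5728) = 26018/(-179251871/5728) = 26018*(-5728/179251871) = -149031104/179251871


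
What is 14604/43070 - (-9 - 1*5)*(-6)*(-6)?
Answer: 10860942/21535 ≈ 504.34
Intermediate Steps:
14604/43070 - (-9 - 1*5)*(-6)*(-6) = 14604*(1/43070) - (-9 - 5)*(-6)*(-6) = 7302/21535 - (-14*(-6))*(-6) = 7302/21535 - 84*(-6) = 7302/21535 - 1*(-504) = 7302/21535 + 504 = 10860942/21535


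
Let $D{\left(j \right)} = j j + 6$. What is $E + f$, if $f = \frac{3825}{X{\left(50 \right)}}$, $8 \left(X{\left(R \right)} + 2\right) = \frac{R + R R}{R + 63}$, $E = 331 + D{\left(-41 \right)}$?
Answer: $\frac{2477578}{371} \approx 6678.1$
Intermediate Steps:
$D{\left(j \right)} = 6 + j^{2}$ ($D{\left(j \right)} = j^{2} + 6 = 6 + j^{2}$)
$E = 2018$ ($E = 331 + \left(6 + \left(-41\right)^{2}\right) = 331 + \left(6 + 1681\right) = 331 + 1687 = 2018$)
$X{\left(R \right)} = -2 + \frac{R + R^{2}}{8 \left(63 + R\right)}$ ($X{\left(R \right)} = -2 + \frac{\left(R + R R\right) \frac{1}{R + 63}}{8} = -2 + \frac{\left(R + R^{2}\right) \frac{1}{63 + R}}{8} = -2 + \frac{\frac{1}{63 + R} \left(R + R^{2}\right)}{8} = -2 + \frac{R + R^{2}}{8 \left(63 + R\right)}$)
$f = \frac{1728900}{371}$ ($f = \frac{3825}{\frac{1}{8} \frac{1}{63 + 50} \left(-1008 + 50^{2} - 750\right)} = \frac{3825}{\frac{1}{8} \cdot \frac{1}{113} \left(-1008 + 2500 - 750\right)} = \frac{3825}{\frac{1}{8} \cdot \frac{1}{113} \cdot 742} = \frac{3825}{\frac{371}{452}} = 3825 \cdot \frac{452}{371} = \frac{1728900}{371} \approx 4660.1$)
$E + f = 2018 + \frac{1728900}{371} = \frac{2477578}{371}$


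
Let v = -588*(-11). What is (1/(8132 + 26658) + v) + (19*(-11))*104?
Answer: -531173719/34790 ≈ -15268.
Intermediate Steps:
v = 6468
(1/(8132 + 26658) + v) + (19*(-11))*104 = (1/(8132 + 26658) + 6468) + (19*(-11))*104 = (1/34790 + 6468) - 209*104 = (1/34790 + 6468) - 21736 = 225021721/34790 - 21736 = -531173719/34790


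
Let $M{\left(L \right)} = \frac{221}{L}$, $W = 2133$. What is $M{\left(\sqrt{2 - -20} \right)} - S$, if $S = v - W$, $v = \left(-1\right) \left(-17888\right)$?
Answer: $-15755 + \frac{221 \sqrt{22}}{22} \approx -15708.0$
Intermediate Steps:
$v = 17888$
$S = 15755$ ($S = 17888 - 2133 = 15755$)
$M{\left(\sqrt{2 - -20} \right)} - S = \frac{221}{\sqrt{2 - -20}} - 15755 = \frac{221}{\sqrt{2 + \left(-2 + 22\right)}} - 15755 = \frac{221}{\sqrt{2 + 20}} - 15755 = \frac{221}{\sqrt{22}} - 15755 = 221 \frac{\sqrt{22}}{22} - 15755 = \frac{221 \sqrt{22}}{22} - 15755 = -15755 + \frac{221 \sqrt{22}}{22}$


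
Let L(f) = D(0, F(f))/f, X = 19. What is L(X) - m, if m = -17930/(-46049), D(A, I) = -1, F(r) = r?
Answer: -386719/874931 ≈ -0.44200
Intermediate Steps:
m = 17930/46049 (m = -17930*(-1/46049) = 17930/46049 ≈ 0.38937)
L(f) = -1/f
L(X) - m = -1/19 - 1*17930/46049 = -1*1/19 - 17930/46049 = -1/19 - 17930/46049 = -386719/874931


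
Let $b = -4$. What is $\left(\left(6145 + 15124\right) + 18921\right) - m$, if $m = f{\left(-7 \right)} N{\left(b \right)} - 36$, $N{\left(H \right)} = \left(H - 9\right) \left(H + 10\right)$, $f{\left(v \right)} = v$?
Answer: $39680$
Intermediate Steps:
$N{\left(H \right)} = \left(-9 + H\right) \left(10 + H\right)$
$m = 510$ ($m = - 7 \left(-90 - 4 + \left(-4\right)^{2}\right) - 36 = - 7 \left(-90 - 4 + 16\right) - 36 = \left(-7\right) \left(-78\right) - 36 = 546 - 36 = 510$)
$\left(\left(6145 + 15124\right) + 18921\right) - m = \left(\left(6145 + 15124\right) + 18921\right) - 510 = \left(21269 + 18921\right) - 510 = 40190 - 510 = 39680$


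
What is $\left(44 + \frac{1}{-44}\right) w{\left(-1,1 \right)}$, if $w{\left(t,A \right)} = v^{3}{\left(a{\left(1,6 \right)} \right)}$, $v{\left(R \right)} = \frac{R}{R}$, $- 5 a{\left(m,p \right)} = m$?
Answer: $\frac{1935}{44} \approx 43.977$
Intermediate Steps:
$a{\left(m,p \right)} = - \frac{m}{5}$
$v{\left(R \right)} = 1$
$w{\left(t,A \right)} = 1$ ($w{\left(t,A \right)} = 1^{3} = 1$)
$\left(44 + \frac{1}{-44}\right) w{\left(-1,1 \right)} = \left(44 + \frac{1}{-44}\right) 1 = \left(44 - \frac{1}{44}\right) 1 = \frac{1935}{44} \cdot 1 = \frac{1935}{44}$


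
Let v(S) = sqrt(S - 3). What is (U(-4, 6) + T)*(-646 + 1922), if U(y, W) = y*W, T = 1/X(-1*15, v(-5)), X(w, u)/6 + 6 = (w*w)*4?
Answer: -41066465/1341 ≈ -30624.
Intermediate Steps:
v(S) = sqrt(-3 + S)
X(w, u) = -36 + 24*w**2 (X(w, u) = -36 + 6*((w*w)*4) = -36 + 6*(w**2*4) = -36 + 6*(4*w**2) = -36 + 24*w**2)
T = 1/5364 (T = 1/(-36 + 24*(-1*15)**2) = 1/(-36 + 24*(-15)**2) = 1/(-36 + 24*225) = 1/(-36 + 5400) = 1/5364 ≈ 0.00018643)
U(y, W) = W*y
(U(-4, 6) + T)*(-646 + 1922) = (6*(-4) + 1/5364)*(-646 + 1922) = (-24 + 1/5364)*1276 = -128735/5364*1276 = -41066465/1341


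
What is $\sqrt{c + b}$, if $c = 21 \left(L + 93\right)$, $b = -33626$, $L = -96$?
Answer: $i \sqrt{33689} \approx 183.55 i$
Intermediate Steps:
$c = -63$ ($c = 21 \left(-96 + 93\right) = 21 \left(-3\right) = -63$)
$\sqrt{c + b} = \sqrt{-63 - 33626} = \sqrt{-33689} = i \sqrt{33689}$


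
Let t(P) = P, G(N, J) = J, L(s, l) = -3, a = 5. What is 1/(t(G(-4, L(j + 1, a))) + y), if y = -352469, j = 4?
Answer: -1/352472 ≈ -2.8371e-6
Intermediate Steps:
1/(t(G(-4, L(j + 1, a))) + y) = 1/(-3 - 352469) = 1/(-352472) = -1/352472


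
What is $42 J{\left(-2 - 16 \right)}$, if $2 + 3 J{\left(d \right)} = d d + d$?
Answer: $4256$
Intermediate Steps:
$J{\left(d \right)} = - \frac{2}{3} + \frac{d}{3} + \frac{d^{2}}{3}$ ($J{\left(d \right)} = - \frac{2}{3} + \frac{d d + d}{3} = - \frac{2}{3} + \frac{d^{2} + d}{3} = - \frac{2}{3} + \frac{d + d^{2}}{3} = - \frac{2}{3} + \left(\frac{d}{3} + \frac{d^{2}}{3}\right) = - \frac{2}{3} + \frac{d}{3} + \frac{d^{2}}{3}$)
$42 J{\left(-2 - 16 \right)} = 42 \left(- \frac{2}{3} + \frac{-2 - 16}{3} + \frac{\left(-2 - 16\right)^{2}}{3}\right) = 42 \left(- \frac{2}{3} + \frac{1}{3} \left(-18\right) + \frac{\left(-18\right)^{2}}{3}\right) = 42 \left(- \frac{2}{3} - 6 + \frac{1}{3} \cdot 324\right) = 42 \left(- \frac{2}{3} - 6 + 108\right) = 42 \cdot \frac{304}{3} = 4256$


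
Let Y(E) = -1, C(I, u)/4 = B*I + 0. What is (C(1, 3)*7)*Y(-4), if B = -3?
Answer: 84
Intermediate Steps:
C(I, u) = -12*I (C(I, u) = 4*(-3*I + 0) = 4*(-3*I) = -12*I)
(C(1, 3)*7)*Y(-4) = (-12*1*7)*(-1) = -12*7*(-1) = -84*(-1) = 84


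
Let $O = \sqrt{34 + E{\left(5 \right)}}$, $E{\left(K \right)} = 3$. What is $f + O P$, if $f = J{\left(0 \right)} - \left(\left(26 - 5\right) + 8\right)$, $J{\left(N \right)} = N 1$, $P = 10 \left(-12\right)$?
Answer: $-29 - 120 \sqrt{37} \approx -758.93$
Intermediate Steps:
$P = -120$
$J{\left(N \right)} = N$
$O = \sqrt{37}$ ($O = \sqrt{34 + 3} = \sqrt{37} \approx 6.0828$)
$f = -29$ ($f = 0 - \left(\left(26 - 5\right) + 8\right) = 0 - \left(21 + 8\right) = 0 - 29 = -29$)
$f + O P = -29 + \sqrt{37} \left(-120\right) = -29 - 120 \sqrt{37}$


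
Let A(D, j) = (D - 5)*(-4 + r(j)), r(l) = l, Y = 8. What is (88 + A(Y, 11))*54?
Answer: 5886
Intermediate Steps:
A(D, j) = (-5 + D)*(-4 + j) (A(D, j) = (D - 5)*(-4 + j) = (-5 + D)*(-4 + j))
(88 + A(Y, 11))*54 = (88 + (20 - 5*11 - 4*8 + 8*11))*54 = (88 + (20 - 55 - 32 + 88))*54 = (88 + 21)*54 = 109*54 = 5886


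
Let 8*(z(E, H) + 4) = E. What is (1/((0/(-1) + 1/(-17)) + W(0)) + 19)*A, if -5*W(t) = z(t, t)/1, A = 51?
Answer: 21794/21 ≈ 1037.8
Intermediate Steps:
z(E, H) = -4 + E/8
W(t) = ⅘ - t/40 (W(t) = -(-4 + t/8)/(5*1) = -(-4 + t/8)/5 = ⅘ - t/40)
(1/((0/(-1) + 1/(-17)) + W(0)) + 19)*A = (1/((0/(-1) + 1/(-17)) + (⅘ - 1/40*0)) + 19)*51 = (1/((0*(-1) + 1*(-1/17)) + (⅘ + 0)) + 19)*51 = (1/((0 - 1/17) + ⅘) + 19)*51 = (1/(-1/17 + ⅘) + 19)*51 = (1/(63/85) + 19)*51 = (85/63 + 19)*51 = (1282/63)*51 = 21794/21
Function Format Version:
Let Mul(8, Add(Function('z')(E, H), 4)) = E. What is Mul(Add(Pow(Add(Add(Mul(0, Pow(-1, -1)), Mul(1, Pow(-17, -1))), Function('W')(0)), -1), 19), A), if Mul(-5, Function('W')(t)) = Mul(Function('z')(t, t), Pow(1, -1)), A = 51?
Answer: Rational(21794, 21) ≈ 1037.8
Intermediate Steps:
Function('z')(E, H) = Add(-4, Mul(Rational(1, 8), E))
Function('W')(t) = Add(Rational(4, 5), Mul(Rational(-1, 40), t)) (Function('W')(t) = Mul(Rational(-1, 5), Mul(Add(-4, Mul(Rational(1, 8), t)), Pow(1, -1))) = Mul(Rational(-1, 5), Mul(Add(-4, Mul(Rational(1, 8), t)), 1)) = Mul(Rational(-1, 5), Add(-4, Mul(Rational(1, 8), t))) = Add(Rational(4, 5), Mul(Rational(-1, 40), t)))
Mul(Add(Pow(Add(Add(Mul(0, Pow(-1, -1)), Mul(1, Pow(-17, -1))), Function('W')(0)), -1), 19), A) = Mul(Add(Pow(Add(Add(Mul(0, Pow(-1, -1)), Mul(1, Pow(-17, -1))), Add(Rational(4, 5), Mul(Rational(-1, 40), 0))), -1), 19), 51) = Mul(Add(Pow(Add(Add(Mul(0, -1), Mul(1, Rational(-1, 17))), Add(Rational(4, 5), 0)), -1), 19), 51) = Mul(Add(Pow(Add(Add(0, Rational(-1, 17)), Rational(4, 5)), -1), 19), 51) = Mul(Add(Pow(Add(Rational(-1, 17), Rational(4, 5)), -1), 19), 51) = Mul(Add(Pow(Rational(63, 85), -1), 19), 51) = Mul(Add(Rational(85, 63), 19), 51) = Mul(Rational(1282, 63), 51) = Rational(21794, 21)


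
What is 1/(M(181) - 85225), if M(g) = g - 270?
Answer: -1/85314 ≈ -1.1721e-5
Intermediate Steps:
M(g) = -270 + g
1/(M(181) - 85225) = 1/((-270 + 181) - 85225) = 1/(-89 - 85225) = 1/(-85314) = -1/85314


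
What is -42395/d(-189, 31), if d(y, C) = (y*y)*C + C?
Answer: -42395/1107382 ≈ -0.038284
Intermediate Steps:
d(y, C) = C + C*y² (d(y, C) = y²*C + C = C*y² + C = C + C*y²)
-42395/d(-189, 31) = -42395/(31*(1 + (-189)²)) = -42395/(31*(1 + 35721)) = -42395/(31*35722) = -42395/1107382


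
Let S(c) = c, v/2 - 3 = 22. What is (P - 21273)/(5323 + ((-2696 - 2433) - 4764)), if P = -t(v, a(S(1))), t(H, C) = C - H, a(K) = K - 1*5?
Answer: 21219/4570 ≈ 4.6431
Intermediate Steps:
v = 50 (v = 6 + 2*22 = 6 + 44 = 50)
a(K) = -5 + K (a(K) = K - 5 = -5 + K)
P = 54 (P = -((-5 + 1) - 1*50) = -(-4 - 50) = -1*(-54) = 54)
(P - 21273)/(5323 + ((-2696 - 2433) - 4764)) = (54 - 21273)/(5323 + ((-2696 - 2433) - 4764)) = -21219/(5323 + (-5129 - 4764)) = -21219/(5323 - 9893) = -21219/(-4570) = -21219*(-1/4570) = 21219/4570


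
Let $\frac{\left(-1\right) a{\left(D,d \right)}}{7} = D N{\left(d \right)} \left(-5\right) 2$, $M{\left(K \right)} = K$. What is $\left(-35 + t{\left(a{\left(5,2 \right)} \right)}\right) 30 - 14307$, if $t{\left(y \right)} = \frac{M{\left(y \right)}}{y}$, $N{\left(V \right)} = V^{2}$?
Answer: $-15327$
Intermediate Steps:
$a{\left(D,d \right)} = 70 D d^{2}$ ($a{\left(D,d \right)} = - 7 D d^{2} \left(-5\right) 2 = - 7 D \left(- 5 d^{2}\right) 2 = - 7 - 5 D d^{2} \cdot 2 = - 7 \left(- 10 D d^{2}\right) = 70 D d^{2}$)
$t{\left(y \right)} = 1$ ($t{\left(y \right)} = \frac{y}{y} = 1$)
$\left(-35 + t{\left(a{\left(5,2 \right)} \right)}\right) 30 - 14307 = \left(-35 + 1\right) 30 - 14307 = \left(-34\right) 30 - 14307 = -1020 - 14307 = -15327$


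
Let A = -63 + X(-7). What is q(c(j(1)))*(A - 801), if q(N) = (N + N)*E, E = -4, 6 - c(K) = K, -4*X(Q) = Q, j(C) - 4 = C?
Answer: 6898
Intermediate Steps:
j(C) = 4 + C
X(Q) = -Q/4
c(K) = 6 - K
A = -245/4 (A = -63 - ¼*(-7) = -63 + 7/4 = -245/4 ≈ -61.250)
q(N) = -8*N (q(N) = (N + N)*(-4) = (2*N)*(-4) = -8*N)
q(c(j(1)))*(A - 801) = (-8*(6 - (4 + 1)))*(-245/4 - 801) = -8*(6 - 1*5)*(-3449/4) = -8*(6 - 5)*(-3449/4) = -8*1*(-3449/4) = -8*(-3449/4) = 6898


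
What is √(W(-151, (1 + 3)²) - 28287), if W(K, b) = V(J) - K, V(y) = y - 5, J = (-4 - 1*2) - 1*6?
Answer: I*√28153 ≈ 167.79*I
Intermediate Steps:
J = -12 (J = (-4 - 2) - 6 = -6 - 6 = -12)
V(y) = -5 + y
W(K, b) = -17 - K (W(K, b) = (-5 - 12) - K = -17 - K)
√(W(-151, (1 + 3)²) - 28287) = √((-17 - 1*(-151)) - 28287) = √((-17 + 151) - 28287) = √(134 - 28287) = √(-28153) = I*√28153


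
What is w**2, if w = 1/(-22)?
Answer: 1/484 ≈ 0.0020661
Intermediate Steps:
w = -1/22 ≈ -0.045455
w**2 = (-1/22)**2 = 1/484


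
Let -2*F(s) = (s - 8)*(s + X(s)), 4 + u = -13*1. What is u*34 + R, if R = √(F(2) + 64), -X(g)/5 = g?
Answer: -578 + 2*√10 ≈ -571.68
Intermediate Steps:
u = -17 (u = -4 - 13*1 = -4 - 13 = -17)
X(g) = -5*g
F(s) = 2*s*(-8 + s) (F(s) = -(s - 8)*(s - 5*s)/2 = -(-8 + s)*(-4*s)/2 = -(-2)*s*(-8 + s) = 2*s*(-8 + s))
R = 2*√10 (R = √(2*2*(-8 + 2) + 64) = √(2*2*(-6) + 64) = √(-24 + 64) = √40 = 2*√10 ≈ 6.3246)
u*34 + R = -17*34 + 2*√10 = -578 + 2*√10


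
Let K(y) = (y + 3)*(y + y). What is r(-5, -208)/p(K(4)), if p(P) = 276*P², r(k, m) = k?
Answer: -5/865536 ≈ -5.7768e-6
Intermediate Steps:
K(y) = 2*y*(3 + y) (K(y) = (3 + y)*(2*y) = 2*y*(3 + y))
r(-5, -208)/p(K(4)) = -5*1/(17664*(3 + 4)²) = -5/(276*(2*4*7)²) = -5/(276*56²) = -5/(276*3136) = -5/865536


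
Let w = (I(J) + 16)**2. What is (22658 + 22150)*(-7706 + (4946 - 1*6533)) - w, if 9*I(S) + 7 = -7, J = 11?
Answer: -33728477164/81 ≈ -4.1640e+8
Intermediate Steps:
I(S) = -14/9 (I(S) = -7/9 + (1/9)*(-7) = -7/9 - 7/9 = -14/9)
w = 16900/81 (w = (-14/9 + 16)**2 = (130/9)**2 = 16900/81 ≈ 208.64)
(22658 + 22150)*(-7706 + (4946 - 1*6533)) - w = (22658 + 22150)*(-7706 + (4946 - 1*6533)) - 1*16900/81 = 44808*(-7706 + (4946 - 6533)) - 16900/81 = 44808*(-7706 - 1587) - 16900/81 = 44808*(-9293) - 16900/81 = -416400744 - 16900/81 = -33728477164/81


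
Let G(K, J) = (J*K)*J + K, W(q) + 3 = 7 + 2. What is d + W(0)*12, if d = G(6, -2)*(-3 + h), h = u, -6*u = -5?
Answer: 7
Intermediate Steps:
W(q) = 6 (W(q) = -3 + (7 + 2) = -3 + 9 = 6)
u = ⅚ (u = -⅙*(-5) = ⅚ ≈ 0.83333)
h = ⅚ ≈ 0.83333
G(K, J) = K + K*J² (G(K, J) = K*J² + K = K + K*J²)
d = -65 (d = (6*(1 + (-2)²))*(-3 + ⅚) = (6*(1 + 4))*(-13/6) = (6*5)*(-13/6) = 30*(-13/6) = -65)
d + W(0)*12 = -65 + 6*12 = -65 + 72 = 7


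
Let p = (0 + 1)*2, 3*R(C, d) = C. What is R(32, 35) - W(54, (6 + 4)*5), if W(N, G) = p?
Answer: 26/3 ≈ 8.6667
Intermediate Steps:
R(C, d) = C/3
p = 2 (p = 1*2 = 2)
W(N, G) = 2
R(32, 35) - W(54, (6 + 4)*5) = (⅓)*32 - 1*2 = 32/3 - 2 = 26/3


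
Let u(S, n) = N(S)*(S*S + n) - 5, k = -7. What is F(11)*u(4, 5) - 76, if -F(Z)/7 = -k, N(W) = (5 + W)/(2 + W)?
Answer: -2749/2 ≈ -1374.5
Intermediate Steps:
N(W) = (5 + W)/(2 + W)
u(S, n) = -5 + (5 + S)*(n + S²)/(2 + S) (u(S, n) = ((5 + S)/(2 + S))*(S*S + n) - 5 = ((5 + S)/(2 + S))*(S² + n) - 5 = ((5 + S)/(2 + S))*(n + S²) - 5 = (5 + S)*(n + S²)/(2 + S) - 5 = -5 + (5 + S)*(n + S²)/(2 + S))
F(Z) = -49 (F(Z) = -(-7)*(-7) = -7*7 = -49)
F(11)*u(4, 5) - 76 = -49*(-10 - 5*4 + 5*(5 + 4) + 4²*(5 + 4))/(2 + 4) - 76 = -49*(-10 - 20 + 5*9 + 16*9)/6 - 76 = -49*(-10 - 20 + 45 + 144)/6 - 76 = -49*159/6 - 76 = -49*53/2 - 76 = -2597/2 - 76 = -2749/2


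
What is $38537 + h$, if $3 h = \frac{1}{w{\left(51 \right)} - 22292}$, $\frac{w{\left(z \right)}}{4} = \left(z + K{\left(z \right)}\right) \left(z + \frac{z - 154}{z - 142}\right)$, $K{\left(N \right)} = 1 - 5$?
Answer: $\frac{131415023609}{3410100} \approx 38537.0$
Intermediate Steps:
$K{\left(N \right)} = -4$
$w{\left(z \right)} = 4 \left(-4 + z\right) \left(z + \frac{-154 + z}{-142 + z}\right)$ ($w{\left(z \right)} = 4 \left(z - 4\right) \left(z + \frac{z - 154}{z - 142}\right) = 4 \left(-4 + z\right) \left(z + \frac{-154 + z}{-142 + z}\right)$)
$h = - \frac{91}{3410100}$ ($h = \frac{1}{3 \left(\frac{4 \left(616 + 51^{3} - 145 \cdot 51^{2} + 410 \cdot 51\right)}{-142 + 51} - 22292\right)} = \frac{1}{3 \left(\frac{4 \left(616 + 132651 - 377145 + 20910\right)}{-91} - 22292\right)} = \frac{1}{3 \left(4 \left(- \frac{1}{91}\right) \left(616 + 132651 - 377145 + 20910\right) - 22292\right)} = \frac{1}{3 \left(4 \left(- \frac{1}{91}\right) \left(-222968\right) - 22292\right)} = \frac{1}{3 \left(\frac{891872}{91} - 22292\right)} = \frac{1}{3 \left(- \frac{1136700}{91}\right)} = \frac{1}{3} \left(- \frac{91}{1136700}\right) = - \frac{91}{3410100} \approx -2.6685 \cdot 10^{-5}$)
$38537 + h = 38537 - \frac{91}{3410100} = \frac{131415023609}{3410100}$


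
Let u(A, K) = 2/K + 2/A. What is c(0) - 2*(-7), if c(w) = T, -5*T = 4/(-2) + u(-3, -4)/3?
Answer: 1303/90 ≈ 14.478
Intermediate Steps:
u(A, K) = 2/A + 2/K
T = 43/90 (T = -(4/(-2) + (2/(-3) + 2/(-4))/3)/5 = -(4*(-½) + (2*(-⅓) + 2*(-¼))*(⅓))/5 = -(-2 + (-⅔ - ½)*(⅓))/5 = -(-2 - 7/6*⅓)/5 = -(-2 - 7/18)/5 = -⅕*(-43/18) = 43/90 ≈ 0.47778)
c(w) = 43/90
c(0) - 2*(-7) = 43/90 - 2*(-7) = 43/90 + 14 = 1303/90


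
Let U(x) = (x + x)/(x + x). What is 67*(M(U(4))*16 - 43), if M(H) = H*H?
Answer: -1809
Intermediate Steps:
U(x) = 1 (U(x) = (2*x)/((2*x)) = (2*x)*(1/(2*x)) = 1)
M(H) = H**2
67*(M(U(4))*16 - 43) = 67*(1**2*16 - 43) = 67*(1*16 - 43) = 67*(16 - 43) = 67*(-27) = -1809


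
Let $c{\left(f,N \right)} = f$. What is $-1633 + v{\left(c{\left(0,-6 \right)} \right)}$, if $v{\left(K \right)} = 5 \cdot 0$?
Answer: $-1633$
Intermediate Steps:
$v{\left(K \right)} = 0$
$-1633 + v{\left(c{\left(0,-6 \right)} \right)} = -1633 + 0 = -1633$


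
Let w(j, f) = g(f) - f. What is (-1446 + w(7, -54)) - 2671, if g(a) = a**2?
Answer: -1147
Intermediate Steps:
w(j, f) = f**2 - f
(-1446 + w(7, -54)) - 2671 = (-1446 - 54*(-1 - 54)) - 2671 = (-1446 - 54*(-55)) - 2671 = (-1446 + 2970) - 2671 = 1524 - 2671 = -1147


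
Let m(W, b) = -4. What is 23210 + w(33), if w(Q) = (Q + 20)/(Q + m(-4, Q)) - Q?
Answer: 672186/29 ≈ 23179.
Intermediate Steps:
w(Q) = -Q + (20 + Q)/(-4 + Q) (w(Q) = (Q + 20)/(Q - 4) - Q = (20 + Q)/(-4 + Q) - Q = -Q + (20 + Q)/(-4 + Q))
23210 + w(33) = 23210 + (20 - 1*33² + 5*33)/(-4 + 33) = 23210 + (20 - 1*1089 + 165)/29 = 23210 + (20 - 1089 + 165)/29 = 23210 + (1/29)*(-904) = 23210 - 904/29 = 672186/29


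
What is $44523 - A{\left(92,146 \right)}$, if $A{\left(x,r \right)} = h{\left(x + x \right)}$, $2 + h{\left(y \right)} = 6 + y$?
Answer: $44335$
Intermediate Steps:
$h{\left(y \right)} = 4 + y$ ($h{\left(y \right)} = -2 + \left(6 + y\right) = 4 + y$)
$A{\left(x,r \right)} = 4 + 2 x$ ($A{\left(x,r \right)} = 4 + \left(x + x\right) = 4 + 2 x$)
$44523 - A{\left(92,146 \right)} = 44523 - \left(4 + 2 \cdot 92\right) = 44523 - \left(4 + 184\right) = 44523 - 188 = 44335$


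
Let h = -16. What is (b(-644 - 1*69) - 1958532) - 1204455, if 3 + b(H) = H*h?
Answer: -3151582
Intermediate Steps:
b(H) = -3 - 16*H (b(H) = -3 + H*(-16) = -3 - 16*H)
(b(-644 - 1*69) - 1958532) - 1204455 = ((-3 - 16*(-644 - 1*69)) - 1958532) - 1204455 = ((-3 - 16*(-644 - 69)) - 1958532) - 1204455 = ((-3 - 16*(-713)) - 1958532) - 1204455 = ((-3 + 11408) - 1958532) - 1204455 = (11405 - 1958532) - 1204455 = -1947127 - 1204455 = -3151582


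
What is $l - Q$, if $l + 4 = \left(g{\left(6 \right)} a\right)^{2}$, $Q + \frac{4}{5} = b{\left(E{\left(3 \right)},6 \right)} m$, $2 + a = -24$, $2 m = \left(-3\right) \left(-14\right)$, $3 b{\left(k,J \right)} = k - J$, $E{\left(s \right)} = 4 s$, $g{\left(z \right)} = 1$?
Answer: $\frac{3154}{5} \approx 630.8$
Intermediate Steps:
$b{\left(k,J \right)} = - \frac{J}{3} + \frac{k}{3}$ ($b{\left(k,J \right)} = \frac{k - J}{3} = - \frac{J}{3} + \frac{k}{3}$)
$m = 21$ ($m = \frac{\left(-3\right) \left(-14\right)}{2} = \frac{1}{2} \cdot 42 = 21$)
$a = -26$ ($a = -2 - 24 = -26$)
$Q = \frac{206}{5}$ ($Q = - \frac{4}{5} + \left(\left(- \frac{1}{3}\right) 6 + \frac{4 \cdot 3}{3}\right) 21 = - \frac{4}{5} + \left(-2 + \frac{1}{3} \cdot 12\right) 21 = - \frac{4}{5} + \left(-2 + 4\right) 21 = - \frac{4}{5} + 2 \cdot 21 = - \frac{4}{5} + 42 = \frac{206}{5} \approx 41.2$)
$l = 672$ ($l = -4 + \left(1 \left(-26\right)\right)^{2} = -4 + \left(-26\right)^{2} = -4 + 676 = 672$)
$l - Q = 672 - \frac{206}{5} = \frac{3154}{5}$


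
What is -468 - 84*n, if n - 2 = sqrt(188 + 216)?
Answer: -636 - 168*sqrt(101) ≈ -2324.4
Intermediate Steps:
n = 2 + 2*sqrt(101) (n = 2 + sqrt(188 + 216) = 2 + sqrt(404) = 2 + 2*sqrt(101) ≈ 22.100)
-468 - 84*n = -468 - 84*(2 + 2*sqrt(101)) = -468 + (-168 - 168*sqrt(101)) = -636 - 168*sqrt(101)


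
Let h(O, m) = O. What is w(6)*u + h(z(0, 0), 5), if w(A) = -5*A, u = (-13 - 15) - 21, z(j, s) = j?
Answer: 1470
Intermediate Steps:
u = -49 (u = -28 - 21 = -49)
w(6)*u + h(z(0, 0), 5) = -5*6*(-49) + 0 = -30*(-49) + 0 = 1470 + 0 = 1470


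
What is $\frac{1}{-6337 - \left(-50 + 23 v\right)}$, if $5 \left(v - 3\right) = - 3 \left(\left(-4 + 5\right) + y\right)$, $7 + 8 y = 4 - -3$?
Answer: $- \frac{5}{31711} \approx -0.00015767$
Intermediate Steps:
$y = 0$ ($y = - \frac{7}{8} + \frac{4 - -3}{8} = - \frac{7}{8} + \frac{4 + 3}{8} = - \frac{7}{8} + \frac{1}{8} \cdot 7 = - \frac{7}{8} + \frac{7}{8} = 0$)
$v = \frac{12}{5}$ ($v = 3 + \frac{\left(-3\right) \left(\left(-4 + 5\right) + 0\right)}{5} = 3 + \frac{\left(-3\right) \left(1 + 0\right)}{5} = 3 + \frac{\left(-3\right) 1}{5} = 3 + \frac{1}{5} \left(-3\right) = 3 - \frac{3}{5} = \frac{12}{5} \approx 2.4$)
$\frac{1}{-6337 - \left(-50 + 23 v\right)} = \frac{1}{-6337 + \left(50 - \frac{276}{5}\right)} = \frac{1}{-6337 - \frac{26}{5}} = \frac{1}{- \frac{31711}{5}} = - \frac{5}{31711}$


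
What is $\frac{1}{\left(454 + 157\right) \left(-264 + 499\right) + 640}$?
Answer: $\frac{1}{144225} \approx 6.9336 \cdot 10^{-6}$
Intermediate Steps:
$\frac{1}{\left(454 + 157\right) \left(-264 + 499\right) + 640} = \frac{1}{611 \cdot 235 + 640} = \frac{1}{143585 + 640} = \frac{1}{144225}$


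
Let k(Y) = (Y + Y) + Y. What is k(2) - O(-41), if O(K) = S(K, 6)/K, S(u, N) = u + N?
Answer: 211/41 ≈ 5.1463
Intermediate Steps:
S(u, N) = N + u
O(K) = (6 + K)/K
k(Y) = 3*Y (k(Y) = 2*Y + Y = 3*Y)
k(2) - O(-41) = 3*2 - (6 - 41)/(-41) = 6 - (-1)*(-35)/41 = 6 - 1*35/41 = 6 - 35/41 = 211/41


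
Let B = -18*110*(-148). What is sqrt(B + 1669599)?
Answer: 3*sqrt(218071) ≈ 1400.9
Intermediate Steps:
B = 293040 (B = -1980*(-148) = 293040)
sqrt(B + 1669599) = sqrt(293040 + 1669599) = sqrt(1962639) = 3*sqrt(218071)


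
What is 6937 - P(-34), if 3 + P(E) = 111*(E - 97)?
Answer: 21481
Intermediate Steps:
P(E) = -10770 + 111*E (P(E) = -3 + 111*(E - 97) = -3 + 111*(-97 + E) = -3 + (-10767 + 111*E) = -10770 + 111*E)
6937 - P(-34) = 6937 - (-10770 + 111*(-34)) = 6937 - (-10770 - 3774) = 6937 - 1*(-14544) = 6937 + 14544 = 21481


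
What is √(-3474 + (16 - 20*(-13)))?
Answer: I*√3198 ≈ 56.551*I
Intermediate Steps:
√(-3474 + (16 - 20*(-13))) = √(-3474 + (16 + 260)) = √(-3474 + 276) = √(-3198) = I*√3198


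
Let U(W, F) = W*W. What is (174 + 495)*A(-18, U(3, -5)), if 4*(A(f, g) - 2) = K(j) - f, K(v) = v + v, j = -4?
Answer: 6021/2 ≈ 3010.5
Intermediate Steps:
K(v) = 2*v
U(W, F) = W²
A(f, g) = -f/4 (A(f, g) = 2 + (2*(-4) - f)/4 = 2 + (-8 - f)/4 = 2 + (-2 - f/4) = -f/4)
(174 + 495)*A(-18, U(3, -5)) = (174 + 495)*(-¼*(-18)) = 669*(9/2) = 6021/2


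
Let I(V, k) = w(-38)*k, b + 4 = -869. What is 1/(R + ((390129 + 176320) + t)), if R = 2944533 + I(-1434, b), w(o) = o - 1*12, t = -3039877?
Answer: 1/514755 ≈ 1.9427e-6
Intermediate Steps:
b = -873 (b = -4 - 869 = -873)
w(o) = -12 + o (w(o) = o - 12 = -12 + o)
I(V, k) = -50*k (I(V, k) = (-12 - 38)*k = -50*k)
R = 2988183 (R = 2944533 - 50*(-873) = 2944533 + 43650 = 2988183)
1/(R + ((390129 + 176320) + t)) = 1/(2988183 + ((390129 + 176320) - 3039877)) = 1/(2988183 + (566449 - 3039877)) = 1/(2988183 - 2473428) = 1/514755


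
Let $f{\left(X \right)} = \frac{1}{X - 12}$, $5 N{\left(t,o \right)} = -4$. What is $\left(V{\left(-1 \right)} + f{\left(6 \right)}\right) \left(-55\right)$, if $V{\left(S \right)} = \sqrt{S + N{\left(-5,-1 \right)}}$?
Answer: $\frac{55}{6} - 33 i \sqrt{5} \approx 9.1667 - 73.79 i$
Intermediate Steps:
$N{\left(t,o \right)} = - \frac{4}{5}$ ($N{\left(t,o \right)} = \frac{1}{5} \left(-4\right) = - \frac{4}{5}$)
$V{\left(S \right)} = \sqrt{- \frac{4}{5} + S}$ ($V{\left(S \right)} = \sqrt{S - \frac{4}{5}} = \sqrt{- \frac{4}{5} + S}$)
$f{\left(X \right)} = \frac{1}{-12 + X}$
$\left(V{\left(-1 \right)} + f{\left(6 \right)}\right) \left(-55\right) = \left(\frac{\sqrt{-20 + 25 \left(-1\right)}}{5} + \frac{1}{-12 + 6}\right) \left(-55\right) = \left(\frac{\sqrt{-20 - 25}}{5} + \frac{1}{-6}\right) \left(-55\right) = \left(\frac{\sqrt{-45}}{5} - \frac{1}{6}\right) \left(-55\right) = \left(\frac{3 i \sqrt{5}}{5} - \frac{1}{6}\right) \left(-55\right) = \left(- \frac{1}{6} + \frac{3 i \sqrt{5}}{5}\right) \left(-55\right) = \frac{55}{6} - 33 i \sqrt{5}$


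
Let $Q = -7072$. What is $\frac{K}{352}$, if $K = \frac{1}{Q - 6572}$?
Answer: $- \frac{1}{4802688} \approx -2.0822 \cdot 10^{-7}$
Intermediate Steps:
$K = - \frac{1}{13644}$ ($K = \frac{1}{-7072 - 6572} = \frac{1}{-13644} = - \frac{1}{13644} \approx -7.3292 \cdot 10^{-5}$)
$\frac{K}{352} = - \frac{1}{13644 \cdot 352} = \left(- \frac{1}{13644}\right) \frac{1}{352} = - \frac{1}{4802688}$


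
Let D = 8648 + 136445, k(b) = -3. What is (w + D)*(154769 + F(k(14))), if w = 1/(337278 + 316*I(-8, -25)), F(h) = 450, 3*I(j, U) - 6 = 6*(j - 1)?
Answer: 7482034906260693/332222 ≈ 2.2521e+10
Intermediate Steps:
D = 145093
I(j, U) = 2*j (I(j, U) = 2 + (6*(j - 1))/3 = 2 + (6*(-1 + j))/3 = 2 + (-6 + 6*j)/3 = 2 + (-2 + 2*j) = 2*j)
w = 1/332222 (w = 1/(337278 + 316*(2*(-8))) = 1/(337278 + 316*(-16)) = 1/(337278 - 5056) = 1/332222 ≈ 3.0100e-6)
(w + D)*(154769 + F(k(14))) = (1/332222 + 145093)*(154769 + 450) = (48203086647/332222)*155219 = 7482034906260693/332222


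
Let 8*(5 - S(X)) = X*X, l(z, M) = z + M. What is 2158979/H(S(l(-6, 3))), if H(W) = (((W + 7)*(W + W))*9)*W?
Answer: 552698624/752463 ≈ 734.52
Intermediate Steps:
l(z, M) = M + z
S(X) = 5 - X²/8 (S(X) = 5 - X*X/8 = 5 - X²/8)
H(W) = 18*W²*(7 + W) (H(W) = (((7 + W)*(2*W))*9)*W = ((2*W*(7 + W))*9)*W = (18*W*(7 + W))*W = 18*W²*(7 + W))
2158979/H(S(l(-6, 3))) = 2158979/((18*(5 - (3 - 6)²/8)²*(7 + (5 - (3 - 6)²/8)))) = 2158979/((18*(5 - ⅛*(-3)²)²*(7 + (5 - ⅛*(-3)²)))) = 2158979/((18*(5 - ⅛*9)²*(7 + (5 - ⅛*9)))) = 2158979/((18*(5 - 9/8)²*(7 + (5 - 9/8)))) = 2158979/((18*(31/8)²*(7 + 31/8))) = 2158979/((18*(961/64)*(87/8))) = 2158979/(752463/256) = 2158979*(256/752463) = 552698624/752463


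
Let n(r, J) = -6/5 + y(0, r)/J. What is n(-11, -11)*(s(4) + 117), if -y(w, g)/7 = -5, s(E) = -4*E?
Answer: -24341/55 ≈ -442.56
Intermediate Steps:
y(w, g) = 35 (y(w, g) = -7*(-5) = 35)
n(r, J) = -6/5 + 35/J
n(-11, -11)*(s(4) + 117) = (-6/5 + 35/(-11))*(-4*4 + 117) = (-6/5 + 35*(-1/11))*(-16 + 117) = (-6/5 - 35/11)*101 = -241/55*101 = -24341/55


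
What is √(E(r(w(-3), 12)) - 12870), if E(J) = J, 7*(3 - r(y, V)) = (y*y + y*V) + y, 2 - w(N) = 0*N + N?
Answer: I*√631113/7 ≈ 113.49*I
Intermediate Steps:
w(N) = 2 - N (w(N) = 2 - (0*N + N) = 2 - (0 + N) = 2 - N)
r(y, V) = 3 - y/7 - y²/7 - V*y/7 (r(y, V) = 3 - ((y*y + y*V) + y)/7 = 3 - ((y² + V*y) + y)/7 = 3 - (y + y² + V*y)/7 = 3 + (-y/7 - y²/7 - V*y/7) = 3 - y/7 - y²/7 - V*y/7)
√(E(r(w(-3), 12)) - 12870) = √((3 - (2 - 1*(-3))/7 - (2 - 1*(-3))²/7 - ⅐*12*(2 - 1*(-3))) - 12870) = √((3 - (2 + 3)/7 - (2 + 3)²/7 - ⅐*12*(2 + 3)) - 12870) = √((3 - ⅐*5 - ⅐*5² - ⅐*12*5) - 12870) = √((3 - 5/7 - ⅐*25 - 60/7) - 12870) = √((3 - 5/7 - 25/7 - 60/7) - 12870) = √(-69/7 - 12870) = √(-90159/7) = I*√631113/7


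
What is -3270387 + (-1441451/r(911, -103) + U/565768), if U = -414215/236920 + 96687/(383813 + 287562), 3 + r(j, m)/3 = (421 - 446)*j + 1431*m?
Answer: -30049748636735818533329278621/9188446070939928072000 ≈ -3.2704e+6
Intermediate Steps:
r(j, m) = -9 - 75*j + 4293*m (r(j, m) = -9 + 3*((421 - 446)*j + 1431*m) = -9 + 3*(-25*j + 1431*m) = -9 + (-75*j + 4293*m) = -9 - 75*j + 4293*m)
U = -51037302317/31812433000 (U = -414215*1/236920 + 96687/671375 = -82843/47384 + 96687*(1/671375) = -82843/47384 + 96687/671375 = -51037302317/31812433000 ≈ -1.6043)
-3270387 + (-1441451/r(911, -103) + U/565768) = -3270387 + (-1441451/(-9 - 75*911 + 4293*(-103)) - 51037302317/31812433000/565768) = -3270387 + (-1441451/(-9 - 68325 - 442179) - 51037302317/31812433000*1/565768) = -3270387 + (-1441451/(-510513) - 51037302317/17998456593544000) = -3270387 + (-1441451*(-1/510513) - 51037302317/17998456593544000) = -3270387 + (1441451/510513 - 51037302317/17998456593544000) = -3270387 + 25943867200014274585379/9188446070939928072000 = -30049748636735818533329278621/9188446070939928072000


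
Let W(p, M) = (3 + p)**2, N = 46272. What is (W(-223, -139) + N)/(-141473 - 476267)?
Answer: -23668/154435 ≈ -0.15326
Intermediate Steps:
(W(-223, -139) + N)/(-141473 - 476267) = ((3 - 223)**2 + 46272)/(-141473 - 476267) = ((-220)**2 + 46272)/(-617740) = (48400 + 46272)*(-1/617740) = 94672*(-1/617740) = -23668/154435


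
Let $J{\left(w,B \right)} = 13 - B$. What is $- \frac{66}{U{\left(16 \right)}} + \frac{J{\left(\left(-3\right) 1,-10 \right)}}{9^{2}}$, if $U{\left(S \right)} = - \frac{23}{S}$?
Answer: $\frac{86065}{1863} \approx 46.197$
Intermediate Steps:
$U{\left(S \right)} = - \frac{23}{S}$
$- \frac{66}{U{\left(16 \right)}} + \frac{J{\left(\left(-3\right) 1,-10 \right)}}{9^{2}} = - \frac{66}{\left(-23\right) \frac{1}{16}} + \frac{13 - -10}{9^{2}} = - \frac{66}{\left(-23\right) \frac{1}{16}} + \frac{13 + 10}{81} = - \frac{66}{- \frac{23}{16}} + 23 \cdot \frac{1}{81} = \left(-66\right) \left(- \frac{16}{23}\right) + \frac{23}{81} = \frac{1056}{23} + \frac{23}{81} = \frac{86065}{1863}$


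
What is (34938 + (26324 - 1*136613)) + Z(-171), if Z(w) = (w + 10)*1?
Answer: -75512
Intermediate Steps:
Z(w) = 10 + w (Z(w) = (10 + w)*1 = 10 + w)
(34938 + (26324 - 1*136613)) + Z(-171) = (34938 + (26324 - 1*136613)) + (10 - 171) = (34938 + (26324 - 136613)) - 161 = (34938 - 110289) - 161 = -75351 - 161 = -75512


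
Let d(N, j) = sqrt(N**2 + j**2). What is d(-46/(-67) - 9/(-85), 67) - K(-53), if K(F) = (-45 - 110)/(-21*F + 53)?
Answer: 155/1166 + sqrt(145612216394)/5695 ≈ 67.138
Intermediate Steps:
K(F) = -155/(53 - 21*F)
d(-46/(-67) - 9/(-85), 67) - K(-53) = sqrt((-46/(-67) - 9/(-85))**2 + 67**2) - 155/(-53 + 21*(-53)) = sqrt((-46*(-1/67) - 9*(-1/85))**2 + 4489) - 155/(-53 - 1113) = sqrt((46/67 + 9/85)**2 + 4489) - 155/(-1166) = sqrt((4513/5695)**2 + 4489) - 155*(-1)/1166 = sqrt(20367169/32433025 + 4489) - 1*(-155/1166) = sqrt(145612216394/32433025) + 155/1166 = sqrt(145612216394)/5695 + 155/1166 = 155/1166 + sqrt(145612216394)/5695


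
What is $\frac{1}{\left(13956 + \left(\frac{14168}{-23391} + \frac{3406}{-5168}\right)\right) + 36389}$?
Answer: $\frac{2627928}{132299711465} \approx 1.9863 \cdot 10^{-5}$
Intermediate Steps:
$\frac{1}{\left(13956 + \left(\frac{14168}{-23391} + \frac{3406}{-5168}\right)\right) + 36389} = \frac{1}{\left(13956 + \left(14168 \left(- \frac{1}{23391}\right) + 3406 \left(- \frac{1}{5168}\right)\right)\right) + 36389} = \frac{1}{\left(13956 - \frac{3323695}{2627928}\right) + 36389} = \frac{1}{\frac{36672039473}{2627928} + 36389} = \frac{1}{\frac{132299711465}{2627928}} = \frac{2627928}{132299711465}$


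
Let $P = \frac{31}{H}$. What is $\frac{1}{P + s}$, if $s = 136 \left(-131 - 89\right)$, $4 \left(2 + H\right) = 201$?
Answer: $- \frac{193}{5774436} \approx -3.3423 \cdot 10^{-5}$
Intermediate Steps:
$H = \frac{193}{4}$ ($H = -2 + \frac{1}{4} \cdot 201 = -2 + \frac{201}{4} = \frac{193}{4} \approx 48.25$)
$s = -29920$ ($s = 136 \left(-220\right) = -29920$)
$P = \frac{124}{193}$ ($P = \frac{31}{\frac{193}{4}} = 31 \cdot \frac{4}{193} = \frac{124}{193} \approx 0.64249$)
$\frac{1}{P + s} = \frac{1}{\frac{124}{193} - 29920} = \frac{1}{- \frac{5774436}{193}} = - \frac{193}{5774436}$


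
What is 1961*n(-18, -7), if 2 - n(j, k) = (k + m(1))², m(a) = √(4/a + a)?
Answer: -101972 + 27454*√5 ≈ -40583.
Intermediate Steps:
m(a) = √(a + 4/a)
n(j, k) = 2 - (k + √5)² (n(j, k) = 2 - (k + √(1 + 4/1))² = 2 - (k + √(1 + 4*1))² = 2 - (k + √(1 + 4))² = 2 - (k + √5)²)
1961*n(-18, -7) = 1961*(2 - (-7 + √5)²) = 3922 - 1961*(-7 + √5)²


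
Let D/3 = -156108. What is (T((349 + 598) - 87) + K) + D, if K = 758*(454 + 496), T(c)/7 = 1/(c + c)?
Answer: 433054727/1720 ≈ 2.5178e+5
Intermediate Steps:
D = -468324 (D = 3*(-156108) = -468324)
T(c) = 7/(2*c) (T(c) = 7/(c + c) = 7/((2*c)) = 7*(1/(2*c)) = 7/(2*c))
K = 720100 (K = 758*950 = 720100)
(T((349 + 598) - 87) + K) + D = (7/(2*((349 + 598) - 87)) + 720100) - 468324 = (7/(2*(947 - 87)) + 720100) - 468324 = ((7/2)/860 + 720100) - 468324 = ((7/2)*(1/860) + 720100) - 468324 = (7/1720 + 720100) - 468324 = 1238572007/1720 - 468324 = 433054727/1720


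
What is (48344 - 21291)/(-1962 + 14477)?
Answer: 27053/12515 ≈ 2.1616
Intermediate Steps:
(48344 - 21291)/(-1962 + 14477) = 27053/12515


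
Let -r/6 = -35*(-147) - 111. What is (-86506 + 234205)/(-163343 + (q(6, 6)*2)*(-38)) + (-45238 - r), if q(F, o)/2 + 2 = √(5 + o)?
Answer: -21034198475741/1399024283 + 1181592*√11/1399024283 ≈ -15035.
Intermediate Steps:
q(F, o) = -4 + 2*√(5 + o)
r = -30204 (r = -6*(-35*(-147) - 111) = -6*(5145 - 111) = -6*5034 = -30204)
(-86506 + 234205)/(-163343 + (q(6, 6)*2)*(-38)) + (-45238 - r) = (-86506 + 234205)/(-163343 + ((-4 + 2*√(5 + 6))*2)*(-38)) + (-45238 - 1*(-30204)) = 147699/(-163343 + ((-4 + 2*√11)*2)*(-38)) + (-45238 + 30204) = 147699/(-163343 + (-8 + 4*√11)*(-38)) - 15034 = 147699/(-163343 + (304 - 152*√11)) - 15034 = 147699/(-163039 - 152*√11) - 15034 = -15034 + 147699/(-163039 - 152*√11)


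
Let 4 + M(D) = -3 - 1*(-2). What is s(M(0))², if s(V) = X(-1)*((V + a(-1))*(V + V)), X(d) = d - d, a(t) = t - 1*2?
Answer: 0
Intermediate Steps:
a(t) = -2 + t (a(t) = t - 2 = -2 + t)
M(D) = -5 (M(D) = -4 + (-3 - 1*(-2)) = -4 + (-3 + 2) = -4 - 1 = -5)
X(d) = 0
s(V) = 0 (s(V) = 0*((V + (-2 - 1))*(V + V)) = 0*((V - 3)*(2*V)) = 0*((-3 + V)*(2*V)) = 0*(2*V*(-3 + V)) = 0)
s(M(0))² = 0² = 0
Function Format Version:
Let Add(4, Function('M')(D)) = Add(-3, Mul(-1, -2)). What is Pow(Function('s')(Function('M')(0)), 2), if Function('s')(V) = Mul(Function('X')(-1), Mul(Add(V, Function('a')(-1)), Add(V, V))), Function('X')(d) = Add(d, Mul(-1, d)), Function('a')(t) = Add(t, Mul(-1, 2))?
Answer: 0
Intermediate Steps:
Function('a')(t) = Add(-2, t) (Function('a')(t) = Add(t, -2) = Add(-2, t))
Function('M')(D) = -5 (Function('M')(D) = Add(-4, Add(-3, Mul(-1, -2))) = Add(-4, Add(-3, 2)) = Add(-4, -1) = -5)
Function('X')(d) = 0
Function('s')(V) = 0 (Function('s')(V) = Mul(0, Mul(Add(V, Add(-2, -1)), Add(V, V))) = Mul(0, Mul(Add(V, -3), Mul(2, V))) = Mul(0, Mul(Add(-3, V), Mul(2, V))) = Mul(0, Mul(2, V, Add(-3, V))) = 0)
Pow(Function('s')(Function('M')(0)), 2) = Pow(0, 2) = 0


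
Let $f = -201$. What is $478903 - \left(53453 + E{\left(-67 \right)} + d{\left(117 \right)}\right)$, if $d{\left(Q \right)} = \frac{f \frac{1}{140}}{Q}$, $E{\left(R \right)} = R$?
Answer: $\frac{2323322887}{5460} \approx 4.2552 \cdot 10^{5}$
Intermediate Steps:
$d{\left(Q \right)} = - \frac{201}{140 Q}$ ($d{\left(Q \right)} = \frac{\left(-201\right) \frac{1}{140}}{Q} = - \frac{201}{140 Q}$)
$478903 - \left(53453 + E{\left(-67 \right)} + d{\left(117 \right)}\right) = 478903 + \left(23982 - \left(\left(-67 + 77435\right) - \frac{201}{140 \cdot 117}\right)\right) = 478903 + \left(23982 - \left(77368 - \frac{67}{5460}\right)\right) = 478903 + \left(23982 - \frac{422429213}{5460}\right) = 478903 - \frac{291487493}{5460} = \frac{2323322887}{5460}$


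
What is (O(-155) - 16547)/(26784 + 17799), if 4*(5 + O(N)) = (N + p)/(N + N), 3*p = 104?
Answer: -61573079/165848760 ≈ -0.37126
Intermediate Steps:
p = 104/3 (p = (⅓)*104 = 104/3 ≈ 34.667)
O(N) = -5 + (104/3 + N)/(8*N) (O(N) = -5 + ((N + 104/3)/(N + N))/4 = -5 + ((104/3 + N)/((2*N)))/4 = -5 + ((104/3 + N)*(1/(2*N)))/4 = -5 + ((104/3 + N)/(2*N))/4 = -5 + (104/3 + N)/(8*N))
(O(-155) - 16547)/(26784 + 17799) = ((13/24)*(8 - 9*(-155))/(-155) - 16547)/(26784 + 17799) = ((13/24)*(-1/155)*(8 + 1395) - 16547)/44583 = ((13/24)*(-1/155)*1403 - 16547)*(1/44583) = (-18239/3720 - 16547)*(1/44583) = -61573079/3720*1/44583 = -61573079/165848760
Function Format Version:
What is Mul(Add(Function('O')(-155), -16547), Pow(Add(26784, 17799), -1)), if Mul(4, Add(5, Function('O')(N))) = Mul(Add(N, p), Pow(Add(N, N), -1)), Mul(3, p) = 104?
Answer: Rational(-61573079, 165848760) ≈ -0.37126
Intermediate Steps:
p = Rational(104, 3) (p = Mul(Rational(1, 3), 104) = Rational(104, 3) ≈ 34.667)
Function('O')(N) = Add(-5, Mul(Rational(1, 8), Pow(N, -1), Add(Rational(104, 3), N))) (Function('O')(N) = Add(-5, Mul(Rational(1, 4), Mul(Add(N, Rational(104, 3)), Pow(Add(N, N), -1)))) = Add(-5, Mul(Rational(1, 4), Mul(Add(Rational(104, 3), N), Pow(Mul(2, N), -1)))) = Add(-5, Mul(Rational(1, 4), Mul(Add(Rational(104, 3), N), Mul(Rational(1, 2), Pow(N, -1))))) = Add(-5, Mul(Rational(1, 4), Mul(Rational(1, 2), Pow(N, -1), Add(Rational(104, 3), N)))) = Add(-5, Mul(Rational(1, 8), Pow(N, -1), Add(Rational(104, 3), N))))
Mul(Add(Function('O')(-155), -16547), Pow(Add(26784, 17799), -1)) = Mul(Add(Mul(Rational(13, 24), Pow(-155, -1), Add(8, Mul(-9, -155))), -16547), Pow(Add(26784, 17799), -1)) = Mul(Add(Mul(Rational(13, 24), Rational(-1, 155), Add(8, 1395)), -16547), Pow(44583, -1)) = Mul(Add(Mul(Rational(13, 24), Rational(-1, 155), 1403), -16547), Rational(1, 44583)) = Mul(Add(Rational(-18239, 3720), -16547), Rational(1, 44583)) = Mul(Rational(-61573079, 3720), Rational(1, 44583)) = Rational(-61573079, 165848760)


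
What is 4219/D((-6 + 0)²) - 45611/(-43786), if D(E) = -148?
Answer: -88991353/3240164 ≈ -27.465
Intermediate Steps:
4219/D((-6 + 0)²) - 45611/(-43786) = 4219/(-148) - 45611/(-43786) = 4219*(-1/148) - 45611*(-1/43786) = -4219/148 + 45611/43786 = -88991353/3240164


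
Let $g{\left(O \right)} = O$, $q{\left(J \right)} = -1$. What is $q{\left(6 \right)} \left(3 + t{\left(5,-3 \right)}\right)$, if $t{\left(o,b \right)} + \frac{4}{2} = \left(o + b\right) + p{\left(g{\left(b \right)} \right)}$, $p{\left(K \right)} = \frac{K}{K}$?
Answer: $-4$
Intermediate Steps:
$p{\left(K \right)} = 1$
$t{\left(o,b \right)} = -1 + b + o$ ($t{\left(o,b \right)} = -2 + \left(\left(o + b\right) + 1\right) = -2 + \left(\left(b + o\right) + 1\right) = -2 + \left(1 + b + o\right) = -1 + b + o$)
$q{\left(6 \right)} \left(3 + t{\left(5,-3 \right)}\right) = - (3 - -1) = - (3 + 1) = \left(-1\right) 4 = -4$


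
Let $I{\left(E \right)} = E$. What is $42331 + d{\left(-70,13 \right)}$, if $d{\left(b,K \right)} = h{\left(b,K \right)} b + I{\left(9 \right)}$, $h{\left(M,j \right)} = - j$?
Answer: $43250$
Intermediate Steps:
$d{\left(b,K \right)} = 9 - K b$ ($d{\left(b,K \right)} = - K b + 9 = 9 - K b$)
$42331 + d{\left(-70,13 \right)} = 42331 - \left(-9 + 13 \left(-70\right)\right) = 42331 + \left(9 + 910\right) = 42331 + 919 = 43250$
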